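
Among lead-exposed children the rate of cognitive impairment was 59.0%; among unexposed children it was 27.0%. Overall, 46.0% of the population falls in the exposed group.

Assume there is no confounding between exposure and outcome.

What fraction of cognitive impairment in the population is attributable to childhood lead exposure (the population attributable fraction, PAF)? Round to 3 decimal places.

p₁ = 0.59, p₀ = 0.27.
Overall risk P(Y=1) = π·p₁ + (1−π)·p₀ = 0.46×0.59 + 0.54×0.27 = 0.4172.
Under exogeneity, PAF = [P(Y=1) − p₀] / P(Y=1).
PAF = (0.4172 − 0.27) / 0.4172 ≈ 0.3528

PAF ≈ 0.353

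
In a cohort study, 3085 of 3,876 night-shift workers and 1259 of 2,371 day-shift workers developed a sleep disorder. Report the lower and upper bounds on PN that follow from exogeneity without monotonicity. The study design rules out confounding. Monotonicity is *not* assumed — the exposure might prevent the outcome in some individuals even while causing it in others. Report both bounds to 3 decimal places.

0.333 ≤ PN ≤ 0.589

p₁ = P(outcome | exposed) = 3085/3876 = 0.79592
p₀ = P(outcome | unexposed) = 1259/2371 = 0.531
Under exogeneity alone the bounds on PN are max{0,(p₁−p₀)/p₁} ≤ PN ≤ min{1,(1−p₀)/p₁}.
  lower = (p₁ − p₀)/p₁ = 0.26492 / 0.79592 ≈ 0.3329
  upper = min{1, (1 − p₀)/p₁} = 0.469 / 0.79592 ≈ 0.5893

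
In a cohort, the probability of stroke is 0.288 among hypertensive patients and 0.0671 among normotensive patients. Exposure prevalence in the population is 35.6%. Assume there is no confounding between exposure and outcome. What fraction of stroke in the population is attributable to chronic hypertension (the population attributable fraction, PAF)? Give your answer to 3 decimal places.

Let p₁ = 0.288, p₀ = 0.0671.
Overall risk P(Y=1) = π·p₁ + (1−π)·p₀ = 0.356×0.288 + 0.644×0.0671 = 0.14574.
Under exogeneity, PAF = [P(Y=1) − p₀] / P(Y=1).
PAF = (0.14574 − 0.0671) / 0.14574 ≈ 0.5396

PAF ≈ 0.540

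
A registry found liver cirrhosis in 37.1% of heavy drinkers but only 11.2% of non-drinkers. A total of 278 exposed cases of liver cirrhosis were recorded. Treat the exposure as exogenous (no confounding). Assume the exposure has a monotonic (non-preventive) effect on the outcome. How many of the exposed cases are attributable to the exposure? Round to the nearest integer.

p₁ = 0.371, p₀ = 0.112.
PN = (p₁ − p₀)/p₁ = (0.371 − 0.112) / 0.371 ≈ 0.69811.
Attributable cases ≈ PN × (exposed cases) = 0.69811 × 278 ≈ 194.08.

about 194 cases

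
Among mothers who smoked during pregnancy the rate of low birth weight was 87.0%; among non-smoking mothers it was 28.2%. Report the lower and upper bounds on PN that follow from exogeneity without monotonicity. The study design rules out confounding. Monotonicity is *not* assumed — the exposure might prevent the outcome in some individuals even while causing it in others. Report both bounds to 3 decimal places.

p₁ = 0.87, p₀ = 0.282.
Under exogeneity alone the bounds on PN are max{0,(p₁−p₀)/p₁} ≤ PN ≤ min{1,(1−p₀)/p₁}.
  lower = (p₁ − p₀)/p₁ = 0.588 / 0.87 ≈ 0.6759
  upper = min{1, (1 − p₀)/p₁} = 0.718 / 0.87 ≈ 0.8253

0.676 ≤ PN ≤ 0.825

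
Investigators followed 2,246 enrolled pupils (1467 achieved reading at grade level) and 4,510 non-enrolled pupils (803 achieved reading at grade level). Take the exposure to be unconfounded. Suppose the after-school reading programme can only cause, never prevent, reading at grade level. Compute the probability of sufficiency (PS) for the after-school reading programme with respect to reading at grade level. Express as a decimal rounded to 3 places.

PS ≈ 0.578

p₁ = P(outcome | exposed) = 1467/2246 = 0.65316
p₀ = P(outcome | unexposed) = 803/4510 = 0.17805
Under exogeneity and monotonicity, PS = (p₁ − p₀) / (1 − p₀).
PS = (0.65316 − 0.17805) / (1 − 0.17805) = 0.47511 / 0.82195 ≈ 0.5780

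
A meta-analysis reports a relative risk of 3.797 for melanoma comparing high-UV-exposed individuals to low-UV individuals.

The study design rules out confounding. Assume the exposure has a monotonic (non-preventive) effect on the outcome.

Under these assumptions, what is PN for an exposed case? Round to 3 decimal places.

PN ≈ 0.737

Under exogeneity and monotonicity, PN = (RR − 1) / RR = 1 − 1/RR.
PN = (3.797 − 1) / 3.797 = 2.797 / 3.797 ≈ 0.7366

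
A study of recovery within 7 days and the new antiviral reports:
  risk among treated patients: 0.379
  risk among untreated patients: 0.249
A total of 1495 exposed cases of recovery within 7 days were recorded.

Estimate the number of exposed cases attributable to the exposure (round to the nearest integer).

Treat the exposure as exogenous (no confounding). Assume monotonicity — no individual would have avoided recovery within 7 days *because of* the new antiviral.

Let p₁ = 0.379, p₀ = 0.249.
PN = (p₁ − p₀)/p₁ = (0.379 − 0.249) / 0.379 ≈ 0.34301.
Attributable cases ≈ PN × (exposed cases) = 0.34301 × 1495 ≈ 512.80.

about 513 cases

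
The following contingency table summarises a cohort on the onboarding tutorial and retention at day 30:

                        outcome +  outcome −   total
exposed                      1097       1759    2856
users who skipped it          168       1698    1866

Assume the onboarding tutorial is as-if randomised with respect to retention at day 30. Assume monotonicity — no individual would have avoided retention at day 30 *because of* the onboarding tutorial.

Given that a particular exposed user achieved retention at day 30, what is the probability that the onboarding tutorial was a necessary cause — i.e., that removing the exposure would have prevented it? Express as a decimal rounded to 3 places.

p₁ = P(outcome | exposed) = 1097/2856 = 0.3841
p₀ = P(outcome | unexposed) = 168/1866 = 0.090032
Under exogeneity and monotonicity, PN = (p₁ − p₀) / p₁.
PN = (0.3841 − 0.090032) / 0.3841 = 0.29407 / 0.3841 ≈ 0.7656

PN ≈ 0.766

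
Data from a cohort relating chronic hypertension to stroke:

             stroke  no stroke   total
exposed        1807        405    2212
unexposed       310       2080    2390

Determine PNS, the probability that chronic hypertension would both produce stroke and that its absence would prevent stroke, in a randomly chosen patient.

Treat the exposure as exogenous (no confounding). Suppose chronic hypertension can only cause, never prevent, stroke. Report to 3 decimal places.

p₁ = P(outcome | exposed) = 1807/2212 = 0.81691
p₀ = P(outcome | unexposed) = 310/2390 = 0.12971
Under exogeneity and monotonicity, PNS = p₁ − p₀.
PNS = 0.81691 − 0.12971 = 0.6872

PNS ≈ 0.687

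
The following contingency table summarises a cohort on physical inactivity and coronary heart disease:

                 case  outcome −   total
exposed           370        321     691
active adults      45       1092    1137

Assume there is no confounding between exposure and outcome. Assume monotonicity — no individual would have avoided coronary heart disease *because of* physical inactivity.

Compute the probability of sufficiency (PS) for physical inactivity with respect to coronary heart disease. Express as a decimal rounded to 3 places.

PS ≈ 0.516

p₁ = P(outcome | exposed) = 370/691 = 0.53546
p₀ = P(outcome | unexposed) = 45/1137 = 0.039578
Under exogeneity and monotonicity, PS = (p₁ − p₀)/(1 − p₀).
PS = (0.53546 − 0.039578) / 0.96042 ≈ 0.5163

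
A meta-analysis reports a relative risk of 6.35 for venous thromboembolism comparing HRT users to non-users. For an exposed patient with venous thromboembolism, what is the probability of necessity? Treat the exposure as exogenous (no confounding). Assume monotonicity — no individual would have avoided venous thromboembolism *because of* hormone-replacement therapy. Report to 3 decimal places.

Under exogeneity and monotonicity, PN = (RR − 1) / RR = 1 − 1/RR.
PN = (6.35 − 1) / 6.35 = 5.35 / 6.35 ≈ 0.8425

PN ≈ 0.843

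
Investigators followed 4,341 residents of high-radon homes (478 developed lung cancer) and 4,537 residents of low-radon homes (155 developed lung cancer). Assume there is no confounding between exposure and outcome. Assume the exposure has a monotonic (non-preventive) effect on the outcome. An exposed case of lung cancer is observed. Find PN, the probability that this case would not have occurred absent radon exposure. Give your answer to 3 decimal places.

p₁ = P(outcome | exposed) = 478/4341 = 0.11011
p₀ = P(outcome | unexposed) = 155/4537 = 0.034164
Under exogeneity and monotonicity, PN = (p₁ − p₀) / p₁.
PN = (0.11011 − 0.034164) / 0.11011 = 0.075949 / 0.11011 ≈ 0.6897

PN ≈ 0.690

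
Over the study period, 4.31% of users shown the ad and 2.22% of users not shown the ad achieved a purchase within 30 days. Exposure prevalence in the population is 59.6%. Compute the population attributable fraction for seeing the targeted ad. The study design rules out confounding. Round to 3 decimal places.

PAF ≈ 0.359

p₁ = 0.0431, p₀ = 0.0222.
Overall risk P(Y=1) = π·p₁ + (1−π)·p₀ = 0.596×0.0431 + 0.404×0.0222 = 0.034656.
Under exogeneity, PAF = [P(Y=1) − p₀] / P(Y=1).
PAF = (0.034656 − 0.0222) / 0.034656 ≈ 0.3594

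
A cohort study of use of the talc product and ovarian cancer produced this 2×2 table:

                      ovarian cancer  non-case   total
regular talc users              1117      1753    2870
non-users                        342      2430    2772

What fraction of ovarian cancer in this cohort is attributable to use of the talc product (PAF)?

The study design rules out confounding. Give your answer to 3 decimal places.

p₁ = P(outcome | exposed) = 1117/2870 = 0.3892
p₀ = P(outcome | unexposed) = 342/2772 = 0.12338
Exposure prevalence π = 2870/5642 = 0.50868; overall risk P(Y=1) = 0.2586.
Under exogeneity, PAF = [P(Y=1) − p₀]/P(Y=1).
PAF = (0.2586 − 0.12338) / 0.2586 ≈ 0.5229

PAF ≈ 0.523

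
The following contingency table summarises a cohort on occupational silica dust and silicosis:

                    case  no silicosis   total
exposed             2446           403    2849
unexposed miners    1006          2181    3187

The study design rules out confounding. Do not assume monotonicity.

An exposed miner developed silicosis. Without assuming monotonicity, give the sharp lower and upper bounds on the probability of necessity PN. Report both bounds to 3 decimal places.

p₁ = P(outcome | exposed) = 2446/2849 = 0.85855
p₀ = P(outcome | unexposed) = 1006/3187 = 0.31566
Under exogeneity alone the bounds on PN are max{0,(p₁−p₀)/p₁} ≤ PN ≤ min{1,(1−p₀)/p₁}.
  lower = (p₁ − p₀)/p₁ = 0.54289 / 0.85855 ≈ 0.6323
  upper = min{1, (1 − p₀)/p₁} = 0.68434 / 0.85855 ≈ 0.7971

0.632 ≤ PN ≤ 0.797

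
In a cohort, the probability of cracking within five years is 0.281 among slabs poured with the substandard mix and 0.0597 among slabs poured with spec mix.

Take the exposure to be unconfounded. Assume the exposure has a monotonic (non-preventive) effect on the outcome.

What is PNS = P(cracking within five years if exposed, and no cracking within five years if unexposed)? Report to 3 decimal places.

Let p₁ = 0.281, p₀ = 0.0597.
Under exogeneity and monotonicity, PNS = p₁ − p₀.
PNS = 0.281 − 0.0597 = 0.2213

PNS ≈ 0.221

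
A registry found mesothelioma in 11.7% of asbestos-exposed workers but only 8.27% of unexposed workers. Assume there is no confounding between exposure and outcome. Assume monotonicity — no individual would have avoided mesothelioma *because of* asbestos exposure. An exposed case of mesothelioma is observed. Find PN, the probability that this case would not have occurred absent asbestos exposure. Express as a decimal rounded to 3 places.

PN ≈ 0.293

p₁ = 0.117, p₀ = 0.0827.
Under exogeneity and monotonicity, PN = (p₁ − p₀) / p₁.
PN = (0.117 − 0.0827) / 0.117 = 0.0343 / 0.117 ≈ 0.2932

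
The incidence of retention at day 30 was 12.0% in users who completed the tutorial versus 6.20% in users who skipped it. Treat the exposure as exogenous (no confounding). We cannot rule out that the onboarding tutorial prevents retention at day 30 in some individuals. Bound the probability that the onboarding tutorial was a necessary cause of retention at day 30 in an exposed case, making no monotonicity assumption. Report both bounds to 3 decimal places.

p₁ = 0.12, p₀ = 0.062.
Under exogeneity alone the bounds on PN are max{0,(p₁−p₀)/p₁} ≤ PN ≤ min{1,(1−p₀)/p₁}.
  lower = (p₁ − p₀)/p₁ = 0.058 / 0.12 ≈ 0.4833
  upper = min{1, (1 − p₀)/p₁} = 0.938 / 0.12 ≈ 7.8167 → capped at 1

0.483 ≤ PN ≤ 1.000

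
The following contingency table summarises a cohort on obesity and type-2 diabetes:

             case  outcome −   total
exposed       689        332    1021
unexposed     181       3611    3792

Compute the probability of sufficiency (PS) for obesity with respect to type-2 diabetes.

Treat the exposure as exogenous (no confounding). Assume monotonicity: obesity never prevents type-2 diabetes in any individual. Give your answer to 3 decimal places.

PS ≈ 0.659

p₁ = P(outcome | exposed) = 689/1021 = 0.67483
p₀ = P(outcome | unexposed) = 181/3792 = 0.047732
Under exogeneity and monotonicity, PS = (p₁ − p₀)/(1 − p₀).
PS = (0.67483 − 0.047732) / 0.95227 ≈ 0.6585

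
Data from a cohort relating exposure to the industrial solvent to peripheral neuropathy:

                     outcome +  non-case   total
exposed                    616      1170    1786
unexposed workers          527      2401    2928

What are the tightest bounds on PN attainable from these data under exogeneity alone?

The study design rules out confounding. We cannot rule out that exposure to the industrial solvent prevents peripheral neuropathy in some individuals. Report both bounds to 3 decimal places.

p₁ = P(outcome | exposed) = 616/1786 = 0.3449
p₀ = P(outcome | unexposed) = 527/2928 = 0.17999
Under exogeneity alone the bounds on PN are max{0,(p₁−p₀)/p₁} ≤ PN ≤ min{1,(1−p₀)/p₁}.
  lower = (p₁ − p₀)/p₁ = 0.16492 / 0.3449 ≈ 0.4782
  upper = min{1, (1 − p₀)/p₁} = 0.82001 / 0.3449 ≈ 2.3775 → capped at 1

0.478 ≤ PN ≤ 1.000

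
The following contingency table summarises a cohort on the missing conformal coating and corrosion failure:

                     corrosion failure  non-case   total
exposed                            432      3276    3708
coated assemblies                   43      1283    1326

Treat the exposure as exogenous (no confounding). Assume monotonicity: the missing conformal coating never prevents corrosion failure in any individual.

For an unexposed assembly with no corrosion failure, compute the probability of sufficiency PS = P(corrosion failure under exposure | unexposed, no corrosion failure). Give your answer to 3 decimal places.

p₁ = P(outcome | exposed) = 432/3708 = 0.1165
p₀ = P(outcome | unexposed) = 43/1326 = 0.032428
Under exogeneity and monotonicity, PS = (p₁ − p₀)/(1 − p₀).
PS = (0.1165 − 0.032428) / 0.96757 ≈ 0.0869

PS ≈ 0.087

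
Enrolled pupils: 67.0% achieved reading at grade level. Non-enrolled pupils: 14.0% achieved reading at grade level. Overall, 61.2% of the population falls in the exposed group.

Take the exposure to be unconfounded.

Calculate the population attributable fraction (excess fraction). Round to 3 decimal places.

PAF ≈ 0.699

p₁ = 0.67, p₀ = 0.14.
Overall risk P(Y=1) = π·p₁ + (1−π)·p₀ = 0.612×0.67 + 0.388×0.14 = 0.46436.
Under exogeneity, PAF = [P(Y=1) − p₀] / P(Y=1).
PAF = (0.46436 − 0.14) / 0.46436 ≈ 0.6985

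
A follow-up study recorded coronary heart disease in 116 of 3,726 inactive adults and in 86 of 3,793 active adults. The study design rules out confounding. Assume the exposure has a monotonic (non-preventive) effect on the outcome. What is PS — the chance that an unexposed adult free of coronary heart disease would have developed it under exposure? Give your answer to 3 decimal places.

PS ≈ 0.009

p₁ = P(outcome | exposed) = 116/3726 = 0.031133
p₀ = P(outcome | unexposed) = 86/3793 = 0.022673
Under exogeneity and monotonicity, PS = (p₁ − p₀) / (1 − p₀).
PS = (0.031133 − 0.022673) / (1 − 0.022673) = 0.0084592 / 0.97733 ≈ 0.0087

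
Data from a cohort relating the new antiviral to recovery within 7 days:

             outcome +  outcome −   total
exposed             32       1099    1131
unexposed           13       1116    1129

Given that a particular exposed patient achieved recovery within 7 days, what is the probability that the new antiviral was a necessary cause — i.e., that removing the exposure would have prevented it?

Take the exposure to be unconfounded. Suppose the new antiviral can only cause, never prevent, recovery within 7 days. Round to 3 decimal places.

p₁ = P(outcome | exposed) = 32/1131 = 0.028294
p₀ = P(outcome | unexposed) = 13/1129 = 0.011515
Under exogeneity and monotonicity, PN = (p₁ − p₀)/p₁.
PN = (0.028294 − 0.011515) / 0.028294 ≈ 0.5930

PN ≈ 0.593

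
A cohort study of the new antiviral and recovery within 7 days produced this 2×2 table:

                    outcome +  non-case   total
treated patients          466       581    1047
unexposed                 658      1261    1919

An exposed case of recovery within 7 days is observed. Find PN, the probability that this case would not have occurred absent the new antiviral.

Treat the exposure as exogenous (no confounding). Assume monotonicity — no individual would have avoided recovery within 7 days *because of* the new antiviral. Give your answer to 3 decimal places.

p₁ = P(outcome | exposed) = 466/1047 = 0.44508
p₀ = P(outcome | unexposed) = 658/1919 = 0.34289
Under exogeneity and monotonicity, PN = (p₁ − p₀)/p₁.
PN = (0.44508 − 0.34289) / 0.44508 ≈ 0.2296

PN ≈ 0.230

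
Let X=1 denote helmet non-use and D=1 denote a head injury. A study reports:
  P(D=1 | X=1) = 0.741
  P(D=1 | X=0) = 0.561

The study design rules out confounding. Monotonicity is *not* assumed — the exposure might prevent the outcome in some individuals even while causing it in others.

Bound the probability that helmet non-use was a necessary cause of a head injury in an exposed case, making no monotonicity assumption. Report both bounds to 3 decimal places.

0.243 ≤ PN ≤ 0.592

Let p₁ = 0.741, p₀ = 0.561.
Under exogeneity alone the bounds on PN are max{0,(p₁−p₀)/p₁} ≤ PN ≤ min{1,(1−p₀)/p₁}.
  lower = (p₁ − p₀)/p₁ = 0.18 / 0.741 ≈ 0.2429
  upper = min{1, (1 − p₀)/p₁} = 0.439 / 0.741 ≈ 0.5924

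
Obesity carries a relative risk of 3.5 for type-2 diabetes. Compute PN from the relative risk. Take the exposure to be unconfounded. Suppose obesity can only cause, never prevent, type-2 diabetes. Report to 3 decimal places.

Under exogeneity and monotonicity, PN = (RR − 1) / RR = 1 − 1/RR.
PN = (3.5 − 1) / 3.5 = 2.5 / 3.5 ≈ 0.7143

PN ≈ 0.714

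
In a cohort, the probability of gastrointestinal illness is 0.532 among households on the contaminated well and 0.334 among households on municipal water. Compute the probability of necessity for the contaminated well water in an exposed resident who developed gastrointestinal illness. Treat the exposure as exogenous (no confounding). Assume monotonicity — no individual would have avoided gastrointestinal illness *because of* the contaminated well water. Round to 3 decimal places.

PN ≈ 0.372

Let p₁ = 0.532, p₀ = 0.334.
Under exogeneity and monotonicity, PN = (p₁ − p₀) / p₁.
PN = (0.532 − 0.334) / 0.532 = 0.198 / 0.532 ≈ 0.3722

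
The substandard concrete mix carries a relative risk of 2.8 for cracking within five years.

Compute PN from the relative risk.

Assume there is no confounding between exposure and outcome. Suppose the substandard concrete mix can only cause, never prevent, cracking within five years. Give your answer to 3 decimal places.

Under exogeneity and monotonicity, PN = (RR − 1) / RR = 1 − 1/RR.
PN = (2.8 − 1) / 2.8 = 1.8 / 2.8 ≈ 0.6429

PN ≈ 0.643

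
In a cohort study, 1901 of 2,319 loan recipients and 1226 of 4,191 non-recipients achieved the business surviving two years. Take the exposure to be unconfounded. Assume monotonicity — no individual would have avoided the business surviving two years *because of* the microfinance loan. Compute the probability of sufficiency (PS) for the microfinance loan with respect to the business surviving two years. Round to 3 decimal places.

PS ≈ 0.745

p₁ = P(outcome | exposed) = 1901/2319 = 0.81975
p₀ = P(outcome | unexposed) = 1226/4191 = 0.29253
Under exogeneity and monotonicity, PS = (p₁ − p₀) / (1 − p₀).
PS = (0.81975 − 0.29253) / (1 − 0.29253) = 0.52722 / 0.70747 ≈ 0.7452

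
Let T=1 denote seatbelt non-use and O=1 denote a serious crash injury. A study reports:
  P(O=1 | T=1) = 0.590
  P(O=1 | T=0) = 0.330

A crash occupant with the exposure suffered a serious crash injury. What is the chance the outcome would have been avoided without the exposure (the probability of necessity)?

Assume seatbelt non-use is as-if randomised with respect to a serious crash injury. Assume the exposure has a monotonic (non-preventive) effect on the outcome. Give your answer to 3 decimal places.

Let p₁ = 0.59, p₀ = 0.33.
Under exogeneity and monotonicity, PN = (p₁ − p₀) / p₁.
PN = (0.59 − 0.33) / 0.59 = 0.26 / 0.59 ≈ 0.4407

PN ≈ 0.441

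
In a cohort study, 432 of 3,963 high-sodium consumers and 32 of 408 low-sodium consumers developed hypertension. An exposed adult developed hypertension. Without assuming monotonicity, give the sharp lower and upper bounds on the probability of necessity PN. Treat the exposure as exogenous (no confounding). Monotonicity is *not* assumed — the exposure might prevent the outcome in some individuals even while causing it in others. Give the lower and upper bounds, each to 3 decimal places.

0.281 ≤ PN ≤ 1.000

p₁ = P(outcome | exposed) = 432/3963 = 0.10901
p₀ = P(outcome | unexposed) = 32/408 = 0.078431
Under exogeneity alone the bounds on PN are max{0,(p₁−p₀)/p₁} ≤ PN ≤ min{1,(1−p₀)/p₁}.
  lower = (p₁ − p₀)/p₁ = 0.030577 / 0.10901 ≈ 0.2805
  upper = min{1, (1 − p₀)/p₁} = 0.92157 / 0.10901 ≈ 8.4541 → capped at 1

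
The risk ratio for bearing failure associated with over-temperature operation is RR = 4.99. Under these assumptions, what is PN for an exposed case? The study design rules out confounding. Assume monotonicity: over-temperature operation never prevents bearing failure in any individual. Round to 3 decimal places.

PN ≈ 0.800

Under exogeneity and monotonicity, PN = (RR − 1) / RR = 1 − 1/RR.
PN = (4.99 − 1) / 4.99 = 3.99 / 4.99 ≈ 0.7996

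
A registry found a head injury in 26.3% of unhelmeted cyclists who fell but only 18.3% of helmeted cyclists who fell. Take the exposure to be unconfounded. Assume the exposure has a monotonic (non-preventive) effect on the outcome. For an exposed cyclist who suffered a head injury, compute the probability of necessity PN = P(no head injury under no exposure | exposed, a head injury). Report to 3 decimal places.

PN ≈ 0.304

p₁ = 0.263, p₀ = 0.183.
Under exogeneity and monotonicity, PN = (p₁ − p₀) / p₁.
PN = (0.263 − 0.183) / 0.263 = 0.08 / 0.263 ≈ 0.3042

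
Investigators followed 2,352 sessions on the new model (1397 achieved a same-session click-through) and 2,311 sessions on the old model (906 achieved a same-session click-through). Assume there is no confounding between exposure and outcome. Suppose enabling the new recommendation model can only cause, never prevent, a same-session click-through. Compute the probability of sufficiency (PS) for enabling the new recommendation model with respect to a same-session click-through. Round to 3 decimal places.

PS ≈ 0.332

p₁ = P(outcome | exposed) = 1397/2352 = 0.59396
p₀ = P(outcome | unexposed) = 906/2311 = 0.39204
Under exogeneity and monotonicity, PS = (p₁ − p₀) / (1 − p₀).
PS = (0.59396 − 0.39204) / (1 − 0.39204) = 0.20192 / 0.60796 ≈ 0.3321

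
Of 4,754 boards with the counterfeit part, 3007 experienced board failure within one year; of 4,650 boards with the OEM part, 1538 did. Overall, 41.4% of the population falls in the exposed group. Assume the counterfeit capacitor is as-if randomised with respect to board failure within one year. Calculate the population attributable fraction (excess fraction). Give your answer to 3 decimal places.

PAF ≈ 0.274

p₁ = P(outcome | exposed) = 3007/4754 = 0.63252
p₀ = P(outcome | unexposed) = 1538/4650 = 0.33075
Overall risk P(Y=1) = π·p₁ + (1−π)·p₀ = 0.414×0.63252 + 0.586×0.33075 = 0.45568.
Under exogeneity, PAF = [P(Y=1) − p₀] / P(Y=1).
PAF = (0.45568 − 0.33075) / 0.45568 ≈ 0.2742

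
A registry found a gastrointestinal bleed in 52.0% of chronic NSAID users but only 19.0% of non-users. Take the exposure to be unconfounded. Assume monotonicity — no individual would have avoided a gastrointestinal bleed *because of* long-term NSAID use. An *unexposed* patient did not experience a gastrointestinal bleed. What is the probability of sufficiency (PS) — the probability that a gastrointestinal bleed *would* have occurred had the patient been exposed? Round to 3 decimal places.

PS ≈ 0.407

p₁ = 0.52, p₀ = 0.19.
Under exogeneity and monotonicity, PS = (p₁ − p₀) / (1 − p₀).
PS = (0.52 − 0.19) / (1 − 0.19) = 0.33 / 0.81 ≈ 0.4074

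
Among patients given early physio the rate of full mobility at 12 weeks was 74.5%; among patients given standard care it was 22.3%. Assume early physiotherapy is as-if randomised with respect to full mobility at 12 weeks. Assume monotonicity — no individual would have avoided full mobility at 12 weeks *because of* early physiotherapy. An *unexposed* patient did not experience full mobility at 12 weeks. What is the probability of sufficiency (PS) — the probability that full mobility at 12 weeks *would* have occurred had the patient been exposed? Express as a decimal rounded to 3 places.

p₁ = 0.745, p₀ = 0.223.
Under exogeneity and monotonicity, PS = (p₁ − p₀) / (1 − p₀).
PS = (0.745 − 0.223) / (1 − 0.223) = 0.522 / 0.777 ≈ 0.6718

PS ≈ 0.672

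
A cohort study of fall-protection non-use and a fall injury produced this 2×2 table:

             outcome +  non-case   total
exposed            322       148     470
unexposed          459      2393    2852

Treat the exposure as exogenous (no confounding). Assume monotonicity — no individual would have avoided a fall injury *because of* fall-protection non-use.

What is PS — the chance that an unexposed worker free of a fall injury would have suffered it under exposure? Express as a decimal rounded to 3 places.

PS ≈ 0.625

p₁ = P(outcome | exposed) = 322/470 = 0.68511
p₀ = P(outcome | unexposed) = 459/2852 = 0.16094
Under exogeneity and monotonicity, PS = (p₁ − p₀) / (1 − p₀).
PS = (0.68511 − 0.16094) / (1 − 0.16094) = 0.52417 / 0.83906 ≈ 0.6247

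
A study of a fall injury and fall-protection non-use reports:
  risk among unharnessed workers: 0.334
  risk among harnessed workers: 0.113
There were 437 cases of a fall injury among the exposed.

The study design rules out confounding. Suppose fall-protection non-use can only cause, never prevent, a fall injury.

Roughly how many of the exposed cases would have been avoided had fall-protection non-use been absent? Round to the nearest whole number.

about 289 cases

Let p₁ = 0.334, p₀ = 0.113.
PN = (p₁ − p₀)/p₁ = (0.334 − 0.113) / 0.334 ≈ 0.66168.
Attributable cases ≈ PN × (exposed cases) = 0.66168 × 437 ≈ 289.15.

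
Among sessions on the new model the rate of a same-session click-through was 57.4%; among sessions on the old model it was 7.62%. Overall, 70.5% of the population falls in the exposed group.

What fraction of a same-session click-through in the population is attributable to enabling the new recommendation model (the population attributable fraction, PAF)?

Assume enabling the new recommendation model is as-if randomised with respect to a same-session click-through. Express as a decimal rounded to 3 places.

PAF ≈ 0.822

p₁ = 0.574, p₀ = 0.0762.
Overall risk P(Y=1) = π·p₁ + (1−π)·p₀ = 0.705×0.574 + 0.295×0.0762 = 0.42715.
Under exogeneity, PAF = [P(Y=1) − p₀] / P(Y=1).
PAF = (0.42715 − 0.0762) / 0.42715 ≈ 0.8216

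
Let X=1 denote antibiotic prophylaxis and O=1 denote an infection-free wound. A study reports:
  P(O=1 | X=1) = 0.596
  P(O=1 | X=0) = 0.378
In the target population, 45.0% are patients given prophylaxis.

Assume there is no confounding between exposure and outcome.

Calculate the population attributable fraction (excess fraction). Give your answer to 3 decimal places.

Let p₁ = 0.596, p₀ = 0.378.
Overall risk P(Y=1) = π·p₁ + (1−π)·p₀ = 0.45×0.596 + 0.55×0.378 = 0.4761.
Under exogeneity, PAF = [P(Y=1) − p₀] / P(Y=1).
PAF = (0.4761 − 0.378) / 0.4761 ≈ 0.2060

PAF ≈ 0.206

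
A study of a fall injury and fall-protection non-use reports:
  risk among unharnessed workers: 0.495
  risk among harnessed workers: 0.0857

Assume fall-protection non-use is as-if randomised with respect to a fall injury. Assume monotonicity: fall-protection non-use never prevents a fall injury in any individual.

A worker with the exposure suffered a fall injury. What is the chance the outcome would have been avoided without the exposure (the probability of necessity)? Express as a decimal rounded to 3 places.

Let p₁ = 0.495, p₀ = 0.0857.
Under exogeneity and monotonicity, PN = (p₁ − p₀) / p₁.
PN = (0.495 − 0.0857) / 0.495 = 0.4093 / 0.495 ≈ 0.8269

PN ≈ 0.827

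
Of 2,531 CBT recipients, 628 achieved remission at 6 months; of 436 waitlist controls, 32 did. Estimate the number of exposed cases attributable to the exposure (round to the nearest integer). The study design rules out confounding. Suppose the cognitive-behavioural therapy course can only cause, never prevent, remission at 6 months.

about 442 cases

p₁ = P(outcome | exposed) = 628/2531 = 0.24812
p₀ = P(outcome | unexposed) = 32/436 = 0.073394
PN = (p₁ − p₀)/p₁ = (0.24812 − 0.073394) / 0.24812 ≈ 0.70420.
Attributable cases ≈ PN × (exposed cases) = 0.70420 × 628 ≈ 442.24.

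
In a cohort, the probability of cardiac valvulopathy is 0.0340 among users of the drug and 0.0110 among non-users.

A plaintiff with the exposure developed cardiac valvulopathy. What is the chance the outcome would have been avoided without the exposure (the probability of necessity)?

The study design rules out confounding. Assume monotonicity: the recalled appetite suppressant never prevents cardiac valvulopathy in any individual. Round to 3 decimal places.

Let p₁ = 0.034, p₀ = 0.011.
Under exogeneity and monotonicity, PN = (p₁ − p₀) / p₁.
PN = (0.034 − 0.011) / 0.034 = 0.023 / 0.034 ≈ 0.6765

PN ≈ 0.676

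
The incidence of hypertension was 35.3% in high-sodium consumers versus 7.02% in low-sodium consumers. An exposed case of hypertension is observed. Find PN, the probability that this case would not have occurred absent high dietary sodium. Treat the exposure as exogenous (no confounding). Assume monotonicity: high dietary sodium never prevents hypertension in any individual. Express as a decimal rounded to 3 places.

PN ≈ 0.801

p₁ = 0.353, p₀ = 0.0702.
Under exogeneity and monotonicity, PN = (p₁ − p₀) / p₁.
PN = (0.353 − 0.0702) / 0.353 = 0.2828 / 0.353 ≈ 0.8011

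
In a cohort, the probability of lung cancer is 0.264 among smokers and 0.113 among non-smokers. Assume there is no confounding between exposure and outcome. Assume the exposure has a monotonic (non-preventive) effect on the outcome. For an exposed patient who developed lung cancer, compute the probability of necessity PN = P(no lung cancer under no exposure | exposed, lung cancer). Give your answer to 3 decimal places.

PN ≈ 0.572

Let p₁ = 0.264, p₀ = 0.113.
Under exogeneity and monotonicity, PN = (p₁ − p₀) / p₁.
PN = (0.264 − 0.113) / 0.264 = 0.151 / 0.264 ≈ 0.5720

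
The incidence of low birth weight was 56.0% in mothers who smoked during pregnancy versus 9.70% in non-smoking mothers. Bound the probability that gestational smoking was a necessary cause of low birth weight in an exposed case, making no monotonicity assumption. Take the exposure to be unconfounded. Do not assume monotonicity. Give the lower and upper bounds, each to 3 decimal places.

0.827 ≤ PN ≤ 1.000

p₁ = 0.56, p₀ = 0.097.
Under exogeneity alone the bounds on PN are max{0,(p₁−p₀)/p₁} ≤ PN ≤ min{1,(1−p₀)/p₁}.
  lower = (p₁ − p₀)/p₁ = 0.463 / 0.56 ≈ 0.8268
  upper = min{1, (1 − p₀)/p₁} = 0.903 / 0.56 ≈ 1.6125 → capped at 1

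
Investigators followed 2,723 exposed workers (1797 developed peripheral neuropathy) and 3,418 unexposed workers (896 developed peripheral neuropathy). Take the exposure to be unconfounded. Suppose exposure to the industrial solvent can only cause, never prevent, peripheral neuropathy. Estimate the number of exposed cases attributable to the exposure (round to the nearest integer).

about 1083 cases

p₁ = P(outcome | exposed) = 1797/2723 = 0.65993
p₀ = P(outcome | unexposed) = 896/3418 = 0.26214
PN = (p₁ − p₀)/p₁ = (0.65993 − 0.26214) / 0.65993 ≈ 0.60278.
Attributable cases ≈ PN × (exposed cases) = 0.60278 × 1797 ≈ 1083.19.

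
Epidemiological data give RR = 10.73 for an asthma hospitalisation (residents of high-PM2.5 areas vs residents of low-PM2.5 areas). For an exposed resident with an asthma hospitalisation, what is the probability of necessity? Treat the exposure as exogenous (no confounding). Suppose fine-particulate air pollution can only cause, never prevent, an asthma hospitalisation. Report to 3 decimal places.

Under exogeneity and monotonicity, PN = (RR − 1) / RR = 1 − 1/RR.
PN = (10.73 − 1) / 10.73 = 9.73 / 10.73 ≈ 0.9068

PN ≈ 0.907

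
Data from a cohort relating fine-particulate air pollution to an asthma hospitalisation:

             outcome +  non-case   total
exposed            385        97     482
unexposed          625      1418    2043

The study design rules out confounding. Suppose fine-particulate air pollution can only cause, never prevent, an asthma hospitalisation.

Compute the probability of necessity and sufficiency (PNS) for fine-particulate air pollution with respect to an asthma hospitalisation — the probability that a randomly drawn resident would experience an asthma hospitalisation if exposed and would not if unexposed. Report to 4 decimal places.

PNS ≈ 0.4928

p₁ = P(outcome | exposed) = 385/482 = 0.79876
p₀ = P(outcome | unexposed) = 625/2043 = 0.30592
Under exogeneity and monotonicity, PNS = p₁ − p₀.
PNS = 0.79876 − 0.30592 = 0.49283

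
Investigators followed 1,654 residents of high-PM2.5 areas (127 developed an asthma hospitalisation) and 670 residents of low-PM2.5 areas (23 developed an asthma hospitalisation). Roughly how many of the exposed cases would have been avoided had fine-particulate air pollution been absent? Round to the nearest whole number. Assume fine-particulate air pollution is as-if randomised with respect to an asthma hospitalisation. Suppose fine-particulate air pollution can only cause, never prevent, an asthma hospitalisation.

about 70 cases

p₁ = P(outcome | exposed) = 127/1654 = 0.076784
p₀ = P(outcome | unexposed) = 23/670 = 0.034328
PN = (p₁ − p₀)/p₁ = (0.076784 − 0.034328) / 0.076784 ≈ 0.55292.
Attributable cases ≈ PN × (exposed cases) = 0.55292 × 127 ≈ 70.22.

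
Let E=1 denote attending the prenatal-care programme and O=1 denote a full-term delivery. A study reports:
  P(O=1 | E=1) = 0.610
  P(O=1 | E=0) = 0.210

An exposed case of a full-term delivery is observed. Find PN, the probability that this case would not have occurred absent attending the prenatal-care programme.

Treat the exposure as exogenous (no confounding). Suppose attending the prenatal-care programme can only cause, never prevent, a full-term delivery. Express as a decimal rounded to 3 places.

PN ≈ 0.656

Let p₁ = 0.61, p₀ = 0.21.
Under exogeneity and monotonicity, PN = (p₁ − p₀) / p₁.
PN = (0.61 − 0.21) / 0.61 = 0.4 / 0.61 ≈ 0.6557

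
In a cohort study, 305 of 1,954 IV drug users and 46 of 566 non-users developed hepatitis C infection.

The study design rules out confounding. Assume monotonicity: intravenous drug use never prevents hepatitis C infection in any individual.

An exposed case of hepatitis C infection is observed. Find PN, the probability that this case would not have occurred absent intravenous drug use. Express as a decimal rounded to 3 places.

p₁ = P(outcome | exposed) = 305/1954 = 0.15609
p₀ = P(outcome | unexposed) = 46/566 = 0.081272
Under exogeneity and monotonicity, PN = (p₁ − p₀) / p₁.
PN = (0.15609 − 0.081272) / 0.15609 = 0.074818 / 0.15609 ≈ 0.4793

PN ≈ 0.479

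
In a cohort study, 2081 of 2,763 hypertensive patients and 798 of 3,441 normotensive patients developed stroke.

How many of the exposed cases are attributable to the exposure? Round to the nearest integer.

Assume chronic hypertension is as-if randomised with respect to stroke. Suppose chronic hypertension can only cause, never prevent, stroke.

about 1440 cases

p₁ = P(outcome | exposed) = 2081/2763 = 0.75317
p₀ = P(outcome | unexposed) = 798/3441 = 0.23191
PN = (p₁ − p₀)/p₁ = (0.75317 − 0.23191) / 0.75317 ≈ 0.69209.
Attributable cases ≈ PN × (exposed cases) = 0.69209 × 2081 ≈ 1440.23.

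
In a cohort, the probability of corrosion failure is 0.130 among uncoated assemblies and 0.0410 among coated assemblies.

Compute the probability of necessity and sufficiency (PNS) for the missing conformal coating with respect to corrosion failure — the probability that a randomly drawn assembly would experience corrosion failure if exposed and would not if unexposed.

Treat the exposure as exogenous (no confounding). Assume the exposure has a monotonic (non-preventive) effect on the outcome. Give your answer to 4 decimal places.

Let p₁ = 0.13, p₀ = 0.041.
Under exogeneity and monotonicity, PNS = p₁ − p₀.
PNS = 0.13 − 0.041 = 0.089

PNS ≈ 0.0890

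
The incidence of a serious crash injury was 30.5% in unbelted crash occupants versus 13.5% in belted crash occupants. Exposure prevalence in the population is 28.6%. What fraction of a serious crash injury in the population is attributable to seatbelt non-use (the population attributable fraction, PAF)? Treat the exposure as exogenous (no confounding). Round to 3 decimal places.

PAF ≈ 0.265

p₁ = 0.305, p₀ = 0.135.
Overall risk P(Y=1) = π·p₁ + (1−π)·p₀ = 0.286×0.305 + 0.714×0.135 = 0.18362.
Under exogeneity, PAF = [P(Y=1) − p₀] / P(Y=1).
PAF = (0.18362 − 0.135) / 0.18362 ≈ 0.2648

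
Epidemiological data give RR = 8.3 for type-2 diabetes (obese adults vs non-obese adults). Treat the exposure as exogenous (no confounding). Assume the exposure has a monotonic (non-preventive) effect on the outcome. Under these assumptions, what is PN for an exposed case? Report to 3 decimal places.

PN ≈ 0.880

Under exogeneity and monotonicity, PN = (RR − 1) / RR = 1 − 1/RR.
PN = (8.3 − 1) / 8.3 = 7.3 / 8.3 ≈ 0.8795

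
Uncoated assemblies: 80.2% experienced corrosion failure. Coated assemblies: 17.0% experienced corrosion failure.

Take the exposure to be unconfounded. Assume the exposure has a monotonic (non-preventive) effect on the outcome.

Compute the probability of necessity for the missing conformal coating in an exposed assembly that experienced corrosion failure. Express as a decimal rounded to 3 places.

p₁ = 0.802, p₀ = 0.17.
Under exogeneity and monotonicity, PN = (p₁ − p₀) / p₁.
PN = (0.802 − 0.17) / 0.802 = 0.632 / 0.802 ≈ 0.7880

PN ≈ 0.788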